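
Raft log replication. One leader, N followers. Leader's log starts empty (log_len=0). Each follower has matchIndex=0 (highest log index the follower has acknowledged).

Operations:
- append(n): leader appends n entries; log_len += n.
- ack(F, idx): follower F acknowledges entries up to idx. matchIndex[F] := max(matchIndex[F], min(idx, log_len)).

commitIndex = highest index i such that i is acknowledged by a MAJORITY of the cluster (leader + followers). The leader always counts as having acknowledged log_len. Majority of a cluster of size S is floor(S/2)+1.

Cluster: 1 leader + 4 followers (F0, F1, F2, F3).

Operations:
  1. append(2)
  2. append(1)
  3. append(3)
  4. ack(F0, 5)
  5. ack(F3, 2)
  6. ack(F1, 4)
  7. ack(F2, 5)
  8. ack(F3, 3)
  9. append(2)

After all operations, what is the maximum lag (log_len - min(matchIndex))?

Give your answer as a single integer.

Answer: 5

Derivation:
Op 1: append 2 -> log_len=2
Op 2: append 1 -> log_len=3
Op 3: append 3 -> log_len=6
Op 4: F0 acks idx 5 -> match: F0=5 F1=0 F2=0 F3=0; commitIndex=0
Op 5: F3 acks idx 2 -> match: F0=5 F1=0 F2=0 F3=2; commitIndex=2
Op 6: F1 acks idx 4 -> match: F0=5 F1=4 F2=0 F3=2; commitIndex=4
Op 7: F2 acks idx 5 -> match: F0=5 F1=4 F2=5 F3=2; commitIndex=5
Op 8: F3 acks idx 3 -> match: F0=5 F1=4 F2=5 F3=3; commitIndex=5
Op 9: append 2 -> log_len=8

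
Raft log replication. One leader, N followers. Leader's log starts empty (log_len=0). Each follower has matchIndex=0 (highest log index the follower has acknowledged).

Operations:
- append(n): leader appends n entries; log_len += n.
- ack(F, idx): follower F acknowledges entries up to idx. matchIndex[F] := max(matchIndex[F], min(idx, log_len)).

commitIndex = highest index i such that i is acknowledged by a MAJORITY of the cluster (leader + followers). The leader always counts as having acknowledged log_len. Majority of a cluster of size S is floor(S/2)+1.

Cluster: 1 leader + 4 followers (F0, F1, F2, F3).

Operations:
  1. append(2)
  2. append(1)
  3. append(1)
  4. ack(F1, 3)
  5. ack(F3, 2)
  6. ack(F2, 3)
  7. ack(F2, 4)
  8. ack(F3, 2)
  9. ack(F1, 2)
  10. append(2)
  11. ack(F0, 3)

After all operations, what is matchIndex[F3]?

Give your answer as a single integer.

Answer: 2

Derivation:
Op 1: append 2 -> log_len=2
Op 2: append 1 -> log_len=3
Op 3: append 1 -> log_len=4
Op 4: F1 acks idx 3 -> match: F0=0 F1=3 F2=0 F3=0; commitIndex=0
Op 5: F3 acks idx 2 -> match: F0=0 F1=3 F2=0 F3=2; commitIndex=2
Op 6: F2 acks idx 3 -> match: F0=0 F1=3 F2=3 F3=2; commitIndex=3
Op 7: F2 acks idx 4 -> match: F0=0 F1=3 F2=4 F3=2; commitIndex=3
Op 8: F3 acks idx 2 -> match: F0=0 F1=3 F2=4 F3=2; commitIndex=3
Op 9: F1 acks idx 2 -> match: F0=0 F1=3 F2=4 F3=2; commitIndex=3
Op 10: append 2 -> log_len=6
Op 11: F0 acks idx 3 -> match: F0=3 F1=3 F2=4 F3=2; commitIndex=3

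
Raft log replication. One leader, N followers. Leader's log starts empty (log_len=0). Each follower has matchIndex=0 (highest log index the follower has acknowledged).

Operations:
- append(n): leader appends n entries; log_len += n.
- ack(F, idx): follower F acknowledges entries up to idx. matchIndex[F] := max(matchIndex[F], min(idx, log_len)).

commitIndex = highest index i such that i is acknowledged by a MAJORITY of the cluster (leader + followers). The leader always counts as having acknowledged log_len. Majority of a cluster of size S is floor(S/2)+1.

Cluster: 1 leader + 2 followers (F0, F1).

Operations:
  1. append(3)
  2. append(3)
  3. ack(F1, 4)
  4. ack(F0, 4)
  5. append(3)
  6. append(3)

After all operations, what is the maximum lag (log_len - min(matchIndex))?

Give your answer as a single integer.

Op 1: append 3 -> log_len=3
Op 2: append 3 -> log_len=6
Op 3: F1 acks idx 4 -> match: F0=0 F1=4; commitIndex=4
Op 4: F0 acks idx 4 -> match: F0=4 F1=4; commitIndex=4
Op 5: append 3 -> log_len=9
Op 6: append 3 -> log_len=12

Answer: 8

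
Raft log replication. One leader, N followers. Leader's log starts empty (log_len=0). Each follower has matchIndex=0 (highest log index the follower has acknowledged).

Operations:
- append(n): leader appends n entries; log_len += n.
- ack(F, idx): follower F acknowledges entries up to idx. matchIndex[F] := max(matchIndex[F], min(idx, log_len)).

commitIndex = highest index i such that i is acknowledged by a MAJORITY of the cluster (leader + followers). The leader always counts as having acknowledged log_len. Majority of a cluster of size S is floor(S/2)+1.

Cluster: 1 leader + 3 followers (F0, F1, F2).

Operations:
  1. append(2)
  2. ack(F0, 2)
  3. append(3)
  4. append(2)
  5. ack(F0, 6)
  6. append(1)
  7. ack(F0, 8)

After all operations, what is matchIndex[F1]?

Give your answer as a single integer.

Answer: 0

Derivation:
Op 1: append 2 -> log_len=2
Op 2: F0 acks idx 2 -> match: F0=2 F1=0 F2=0; commitIndex=0
Op 3: append 3 -> log_len=5
Op 4: append 2 -> log_len=7
Op 5: F0 acks idx 6 -> match: F0=6 F1=0 F2=0; commitIndex=0
Op 6: append 1 -> log_len=8
Op 7: F0 acks idx 8 -> match: F0=8 F1=0 F2=0; commitIndex=0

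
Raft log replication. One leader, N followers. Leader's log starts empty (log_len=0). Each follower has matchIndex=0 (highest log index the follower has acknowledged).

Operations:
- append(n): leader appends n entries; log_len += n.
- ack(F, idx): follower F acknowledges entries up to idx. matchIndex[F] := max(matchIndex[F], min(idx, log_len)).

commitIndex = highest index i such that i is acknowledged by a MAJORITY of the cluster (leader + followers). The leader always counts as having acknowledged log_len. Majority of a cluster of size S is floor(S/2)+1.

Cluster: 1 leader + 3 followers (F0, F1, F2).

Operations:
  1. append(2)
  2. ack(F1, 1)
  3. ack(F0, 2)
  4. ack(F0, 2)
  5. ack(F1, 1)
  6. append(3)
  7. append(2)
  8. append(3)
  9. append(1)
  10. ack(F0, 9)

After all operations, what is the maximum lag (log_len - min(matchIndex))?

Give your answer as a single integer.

Op 1: append 2 -> log_len=2
Op 2: F1 acks idx 1 -> match: F0=0 F1=1 F2=0; commitIndex=0
Op 3: F0 acks idx 2 -> match: F0=2 F1=1 F2=0; commitIndex=1
Op 4: F0 acks idx 2 -> match: F0=2 F1=1 F2=0; commitIndex=1
Op 5: F1 acks idx 1 -> match: F0=2 F1=1 F2=0; commitIndex=1
Op 6: append 3 -> log_len=5
Op 7: append 2 -> log_len=7
Op 8: append 3 -> log_len=10
Op 9: append 1 -> log_len=11
Op 10: F0 acks idx 9 -> match: F0=9 F1=1 F2=0; commitIndex=1

Answer: 11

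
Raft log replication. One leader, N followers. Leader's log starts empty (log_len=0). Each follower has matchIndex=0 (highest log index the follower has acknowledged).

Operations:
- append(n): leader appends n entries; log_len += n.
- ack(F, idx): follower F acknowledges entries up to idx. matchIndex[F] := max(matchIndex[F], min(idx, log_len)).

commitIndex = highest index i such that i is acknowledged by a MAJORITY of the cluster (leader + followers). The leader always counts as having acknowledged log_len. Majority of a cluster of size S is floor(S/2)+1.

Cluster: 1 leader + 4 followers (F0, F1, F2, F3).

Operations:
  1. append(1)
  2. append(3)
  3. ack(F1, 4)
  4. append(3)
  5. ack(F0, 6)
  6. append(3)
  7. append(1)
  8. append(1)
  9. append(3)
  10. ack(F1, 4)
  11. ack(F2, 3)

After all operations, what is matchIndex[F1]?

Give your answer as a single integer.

Answer: 4

Derivation:
Op 1: append 1 -> log_len=1
Op 2: append 3 -> log_len=4
Op 3: F1 acks idx 4 -> match: F0=0 F1=4 F2=0 F3=0; commitIndex=0
Op 4: append 3 -> log_len=7
Op 5: F0 acks idx 6 -> match: F0=6 F1=4 F2=0 F3=0; commitIndex=4
Op 6: append 3 -> log_len=10
Op 7: append 1 -> log_len=11
Op 8: append 1 -> log_len=12
Op 9: append 3 -> log_len=15
Op 10: F1 acks idx 4 -> match: F0=6 F1=4 F2=0 F3=0; commitIndex=4
Op 11: F2 acks idx 3 -> match: F0=6 F1=4 F2=3 F3=0; commitIndex=4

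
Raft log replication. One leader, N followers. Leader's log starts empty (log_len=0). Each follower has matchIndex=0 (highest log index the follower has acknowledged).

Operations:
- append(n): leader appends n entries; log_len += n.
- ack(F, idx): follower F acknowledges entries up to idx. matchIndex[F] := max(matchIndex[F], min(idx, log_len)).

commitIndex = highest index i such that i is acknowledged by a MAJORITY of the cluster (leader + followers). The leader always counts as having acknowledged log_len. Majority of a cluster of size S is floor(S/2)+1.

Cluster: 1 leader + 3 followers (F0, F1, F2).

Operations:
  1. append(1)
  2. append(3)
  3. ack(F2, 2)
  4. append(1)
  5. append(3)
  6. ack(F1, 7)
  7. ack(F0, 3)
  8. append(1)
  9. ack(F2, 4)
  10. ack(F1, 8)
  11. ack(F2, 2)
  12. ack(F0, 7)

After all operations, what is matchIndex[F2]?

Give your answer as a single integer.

Answer: 4

Derivation:
Op 1: append 1 -> log_len=1
Op 2: append 3 -> log_len=4
Op 3: F2 acks idx 2 -> match: F0=0 F1=0 F2=2; commitIndex=0
Op 4: append 1 -> log_len=5
Op 5: append 3 -> log_len=8
Op 6: F1 acks idx 7 -> match: F0=0 F1=7 F2=2; commitIndex=2
Op 7: F0 acks idx 3 -> match: F0=3 F1=7 F2=2; commitIndex=3
Op 8: append 1 -> log_len=9
Op 9: F2 acks idx 4 -> match: F0=3 F1=7 F2=4; commitIndex=4
Op 10: F1 acks idx 8 -> match: F0=3 F1=8 F2=4; commitIndex=4
Op 11: F2 acks idx 2 -> match: F0=3 F1=8 F2=4; commitIndex=4
Op 12: F0 acks idx 7 -> match: F0=7 F1=8 F2=4; commitIndex=7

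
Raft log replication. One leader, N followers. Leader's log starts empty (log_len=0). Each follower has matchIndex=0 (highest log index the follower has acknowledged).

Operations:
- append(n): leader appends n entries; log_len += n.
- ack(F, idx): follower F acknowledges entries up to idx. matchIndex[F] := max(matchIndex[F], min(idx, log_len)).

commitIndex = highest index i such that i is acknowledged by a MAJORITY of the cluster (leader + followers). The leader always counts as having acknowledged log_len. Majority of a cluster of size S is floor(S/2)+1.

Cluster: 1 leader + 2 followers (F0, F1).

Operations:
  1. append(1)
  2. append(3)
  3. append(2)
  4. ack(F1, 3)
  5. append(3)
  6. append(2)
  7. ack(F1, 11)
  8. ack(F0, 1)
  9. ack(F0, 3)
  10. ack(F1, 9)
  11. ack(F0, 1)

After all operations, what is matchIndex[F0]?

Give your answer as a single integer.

Answer: 3

Derivation:
Op 1: append 1 -> log_len=1
Op 2: append 3 -> log_len=4
Op 3: append 2 -> log_len=6
Op 4: F1 acks idx 3 -> match: F0=0 F1=3; commitIndex=3
Op 5: append 3 -> log_len=9
Op 6: append 2 -> log_len=11
Op 7: F1 acks idx 11 -> match: F0=0 F1=11; commitIndex=11
Op 8: F0 acks idx 1 -> match: F0=1 F1=11; commitIndex=11
Op 9: F0 acks idx 3 -> match: F0=3 F1=11; commitIndex=11
Op 10: F1 acks idx 9 -> match: F0=3 F1=11; commitIndex=11
Op 11: F0 acks idx 1 -> match: F0=3 F1=11; commitIndex=11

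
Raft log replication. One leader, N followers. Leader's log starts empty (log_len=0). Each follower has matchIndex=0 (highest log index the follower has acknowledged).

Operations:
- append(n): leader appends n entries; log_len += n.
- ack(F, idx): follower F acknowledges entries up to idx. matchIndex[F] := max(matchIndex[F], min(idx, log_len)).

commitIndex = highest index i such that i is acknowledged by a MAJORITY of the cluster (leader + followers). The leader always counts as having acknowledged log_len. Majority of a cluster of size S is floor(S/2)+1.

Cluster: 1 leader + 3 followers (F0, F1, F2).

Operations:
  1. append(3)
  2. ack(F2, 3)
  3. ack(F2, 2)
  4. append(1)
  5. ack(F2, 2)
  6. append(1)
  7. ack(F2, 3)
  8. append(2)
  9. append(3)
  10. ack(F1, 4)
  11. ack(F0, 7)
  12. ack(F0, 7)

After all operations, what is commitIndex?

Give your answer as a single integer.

Answer: 4

Derivation:
Op 1: append 3 -> log_len=3
Op 2: F2 acks idx 3 -> match: F0=0 F1=0 F2=3; commitIndex=0
Op 3: F2 acks idx 2 -> match: F0=0 F1=0 F2=3; commitIndex=0
Op 4: append 1 -> log_len=4
Op 5: F2 acks idx 2 -> match: F0=0 F1=0 F2=3; commitIndex=0
Op 6: append 1 -> log_len=5
Op 7: F2 acks idx 3 -> match: F0=0 F1=0 F2=3; commitIndex=0
Op 8: append 2 -> log_len=7
Op 9: append 3 -> log_len=10
Op 10: F1 acks idx 4 -> match: F0=0 F1=4 F2=3; commitIndex=3
Op 11: F0 acks idx 7 -> match: F0=7 F1=4 F2=3; commitIndex=4
Op 12: F0 acks idx 7 -> match: F0=7 F1=4 F2=3; commitIndex=4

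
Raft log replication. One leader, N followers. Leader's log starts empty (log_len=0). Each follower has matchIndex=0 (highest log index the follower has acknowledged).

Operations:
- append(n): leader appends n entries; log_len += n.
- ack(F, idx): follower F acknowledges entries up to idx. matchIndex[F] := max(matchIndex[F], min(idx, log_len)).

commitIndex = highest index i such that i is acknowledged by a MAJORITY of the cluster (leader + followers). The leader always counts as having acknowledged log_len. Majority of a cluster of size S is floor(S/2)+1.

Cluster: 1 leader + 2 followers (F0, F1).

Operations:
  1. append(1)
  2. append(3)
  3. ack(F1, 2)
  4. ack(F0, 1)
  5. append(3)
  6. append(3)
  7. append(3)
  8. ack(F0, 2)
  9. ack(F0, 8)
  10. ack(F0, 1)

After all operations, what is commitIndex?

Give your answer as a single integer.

Answer: 8

Derivation:
Op 1: append 1 -> log_len=1
Op 2: append 3 -> log_len=4
Op 3: F1 acks idx 2 -> match: F0=0 F1=2; commitIndex=2
Op 4: F0 acks idx 1 -> match: F0=1 F1=2; commitIndex=2
Op 5: append 3 -> log_len=7
Op 6: append 3 -> log_len=10
Op 7: append 3 -> log_len=13
Op 8: F0 acks idx 2 -> match: F0=2 F1=2; commitIndex=2
Op 9: F0 acks idx 8 -> match: F0=8 F1=2; commitIndex=8
Op 10: F0 acks idx 1 -> match: F0=8 F1=2; commitIndex=8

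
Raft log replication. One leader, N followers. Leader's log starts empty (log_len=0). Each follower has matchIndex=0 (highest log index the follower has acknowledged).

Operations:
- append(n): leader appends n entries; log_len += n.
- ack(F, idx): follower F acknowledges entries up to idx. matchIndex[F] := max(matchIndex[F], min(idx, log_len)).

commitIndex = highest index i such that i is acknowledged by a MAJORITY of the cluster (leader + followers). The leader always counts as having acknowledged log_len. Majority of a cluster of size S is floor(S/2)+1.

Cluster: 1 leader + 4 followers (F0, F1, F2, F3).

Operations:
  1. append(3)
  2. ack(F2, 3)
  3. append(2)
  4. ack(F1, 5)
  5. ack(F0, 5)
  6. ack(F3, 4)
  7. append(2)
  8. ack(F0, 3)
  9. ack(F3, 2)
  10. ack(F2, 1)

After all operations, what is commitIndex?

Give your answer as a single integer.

Op 1: append 3 -> log_len=3
Op 2: F2 acks idx 3 -> match: F0=0 F1=0 F2=3 F3=0; commitIndex=0
Op 3: append 2 -> log_len=5
Op 4: F1 acks idx 5 -> match: F0=0 F1=5 F2=3 F3=0; commitIndex=3
Op 5: F0 acks idx 5 -> match: F0=5 F1=5 F2=3 F3=0; commitIndex=5
Op 6: F3 acks idx 4 -> match: F0=5 F1=5 F2=3 F3=4; commitIndex=5
Op 7: append 2 -> log_len=7
Op 8: F0 acks idx 3 -> match: F0=5 F1=5 F2=3 F3=4; commitIndex=5
Op 9: F3 acks idx 2 -> match: F0=5 F1=5 F2=3 F3=4; commitIndex=5
Op 10: F2 acks idx 1 -> match: F0=5 F1=5 F2=3 F3=4; commitIndex=5

Answer: 5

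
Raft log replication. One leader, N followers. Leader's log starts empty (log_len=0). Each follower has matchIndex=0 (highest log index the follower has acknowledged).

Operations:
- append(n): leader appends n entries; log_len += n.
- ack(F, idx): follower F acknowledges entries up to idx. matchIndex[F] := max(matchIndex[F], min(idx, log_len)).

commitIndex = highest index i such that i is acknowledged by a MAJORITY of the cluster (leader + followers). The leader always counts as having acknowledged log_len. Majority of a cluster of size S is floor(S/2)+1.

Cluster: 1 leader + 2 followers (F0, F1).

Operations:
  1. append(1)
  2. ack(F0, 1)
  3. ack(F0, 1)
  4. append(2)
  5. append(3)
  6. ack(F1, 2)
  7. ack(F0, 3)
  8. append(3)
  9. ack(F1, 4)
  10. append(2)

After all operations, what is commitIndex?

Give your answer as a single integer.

Answer: 4

Derivation:
Op 1: append 1 -> log_len=1
Op 2: F0 acks idx 1 -> match: F0=1 F1=0; commitIndex=1
Op 3: F0 acks idx 1 -> match: F0=1 F1=0; commitIndex=1
Op 4: append 2 -> log_len=3
Op 5: append 3 -> log_len=6
Op 6: F1 acks idx 2 -> match: F0=1 F1=2; commitIndex=2
Op 7: F0 acks idx 3 -> match: F0=3 F1=2; commitIndex=3
Op 8: append 3 -> log_len=9
Op 9: F1 acks idx 4 -> match: F0=3 F1=4; commitIndex=4
Op 10: append 2 -> log_len=11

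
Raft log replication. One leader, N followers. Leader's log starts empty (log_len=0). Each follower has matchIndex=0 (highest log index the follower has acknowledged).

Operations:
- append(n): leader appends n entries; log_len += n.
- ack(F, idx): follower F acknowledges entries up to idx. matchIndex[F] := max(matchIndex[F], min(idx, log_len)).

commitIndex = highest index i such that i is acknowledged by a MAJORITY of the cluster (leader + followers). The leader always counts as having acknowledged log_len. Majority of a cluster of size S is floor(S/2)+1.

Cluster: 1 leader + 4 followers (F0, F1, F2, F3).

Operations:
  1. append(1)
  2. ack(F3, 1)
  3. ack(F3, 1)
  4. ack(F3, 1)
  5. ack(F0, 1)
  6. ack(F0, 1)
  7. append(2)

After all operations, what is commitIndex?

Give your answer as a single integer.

Op 1: append 1 -> log_len=1
Op 2: F3 acks idx 1 -> match: F0=0 F1=0 F2=0 F3=1; commitIndex=0
Op 3: F3 acks idx 1 -> match: F0=0 F1=0 F2=0 F3=1; commitIndex=0
Op 4: F3 acks idx 1 -> match: F0=0 F1=0 F2=0 F3=1; commitIndex=0
Op 5: F0 acks idx 1 -> match: F0=1 F1=0 F2=0 F3=1; commitIndex=1
Op 6: F0 acks idx 1 -> match: F0=1 F1=0 F2=0 F3=1; commitIndex=1
Op 7: append 2 -> log_len=3

Answer: 1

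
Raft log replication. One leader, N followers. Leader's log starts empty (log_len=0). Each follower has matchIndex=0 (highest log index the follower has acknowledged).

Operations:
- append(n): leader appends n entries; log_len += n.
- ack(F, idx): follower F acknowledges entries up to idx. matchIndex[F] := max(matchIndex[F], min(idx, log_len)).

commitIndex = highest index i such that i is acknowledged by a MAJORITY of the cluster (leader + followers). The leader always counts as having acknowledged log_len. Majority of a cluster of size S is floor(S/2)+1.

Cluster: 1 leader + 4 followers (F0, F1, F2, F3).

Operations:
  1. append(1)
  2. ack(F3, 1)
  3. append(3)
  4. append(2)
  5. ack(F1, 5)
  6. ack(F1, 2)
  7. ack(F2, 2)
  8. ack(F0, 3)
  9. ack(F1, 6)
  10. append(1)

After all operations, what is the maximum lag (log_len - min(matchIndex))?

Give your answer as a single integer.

Op 1: append 1 -> log_len=1
Op 2: F3 acks idx 1 -> match: F0=0 F1=0 F2=0 F3=1; commitIndex=0
Op 3: append 3 -> log_len=4
Op 4: append 2 -> log_len=6
Op 5: F1 acks idx 5 -> match: F0=0 F1=5 F2=0 F3=1; commitIndex=1
Op 6: F1 acks idx 2 -> match: F0=0 F1=5 F2=0 F3=1; commitIndex=1
Op 7: F2 acks idx 2 -> match: F0=0 F1=5 F2=2 F3=1; commitIndex=2
Op 8: F0 acks idx 3 -> match: F0=3 F1=5 F2=2 F3=1; commitIndex=3
Op 9: F1 acks idx 6 -> match: F0=3 F1=6 F2=2 F3=1; commitIndex=3
Op 10: append 1 -> log_len=7

Answer: 6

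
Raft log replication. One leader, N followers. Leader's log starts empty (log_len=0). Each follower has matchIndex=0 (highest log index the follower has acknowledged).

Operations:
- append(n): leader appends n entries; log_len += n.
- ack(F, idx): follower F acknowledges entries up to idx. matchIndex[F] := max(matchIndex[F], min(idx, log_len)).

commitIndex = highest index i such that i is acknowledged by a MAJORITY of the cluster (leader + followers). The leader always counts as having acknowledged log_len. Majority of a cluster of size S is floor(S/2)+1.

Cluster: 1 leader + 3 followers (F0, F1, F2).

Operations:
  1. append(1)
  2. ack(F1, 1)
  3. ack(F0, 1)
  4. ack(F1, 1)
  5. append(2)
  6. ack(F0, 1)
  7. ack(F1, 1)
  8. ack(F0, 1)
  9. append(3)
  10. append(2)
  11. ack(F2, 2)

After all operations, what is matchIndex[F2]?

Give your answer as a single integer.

Answer: 2

Derivation:
Op 1: append 1 -> log_len=1
Op 2: F1 acks idx 1 -> match: F0=0 F1=1 F2=0; commitIndex=0
Op 3: F0 acks idx 1 -> match: F0=1 F1=1 F2=0; commitIndex=1
Op 4: F1 acks idx 1 -> match: F0=1 F1=1 F2=0; commitIndex=1
Op 5: append 2 -> log_len=3
Op 6: F0 acks idx 1 -> match: F0=1 F1=1 F2=0; commitIndex=1
Op 7: F1 acks idx 1 -> match: F0=1 F1=1 F2=0; commitIndex=1
Op 8: F0 acks idx 1 -> match: F0=1 F1=1 F2=0; commitIndex=1
Op 9: append 3 -> log_len=6
Op 10: append 2 -> log_len=8
Op 11: F2 acks idx 2 -> match: F0=1 F1=1 F2=2; commitIndex=1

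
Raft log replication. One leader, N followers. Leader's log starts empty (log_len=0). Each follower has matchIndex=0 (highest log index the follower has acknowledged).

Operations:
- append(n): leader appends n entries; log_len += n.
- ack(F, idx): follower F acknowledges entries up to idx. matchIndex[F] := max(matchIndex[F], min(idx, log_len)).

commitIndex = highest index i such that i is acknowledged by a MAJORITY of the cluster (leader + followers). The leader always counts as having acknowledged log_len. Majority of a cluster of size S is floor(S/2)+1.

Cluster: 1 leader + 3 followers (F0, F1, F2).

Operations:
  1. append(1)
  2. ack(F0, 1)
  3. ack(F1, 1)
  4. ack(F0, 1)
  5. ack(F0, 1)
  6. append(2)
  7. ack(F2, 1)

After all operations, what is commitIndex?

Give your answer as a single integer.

Answer: 1

Derivation:
Op 1: append 1 -> log_len=1
Op 2: F0 acks idx 1 -> match: F0=1 F1=0 F2=0; commitIndex=0
Op 3: F1 acks idx 1 -> match: F0=1 F1=1 F2=0; commitIndex=1
Op 4: F0 acks idx 1 -> match: F0=1 F1=1 F2=0; commitIndex=1
Op 5: F0 acks idx 1 -> match: F0=1 F1=1 F2=0; commitIndex=1
Op 6: append 2 -> log_len=3
Op 7: F2 acks idx 1 -> match: F0=1 F1=1 F2=1; commitIndex=1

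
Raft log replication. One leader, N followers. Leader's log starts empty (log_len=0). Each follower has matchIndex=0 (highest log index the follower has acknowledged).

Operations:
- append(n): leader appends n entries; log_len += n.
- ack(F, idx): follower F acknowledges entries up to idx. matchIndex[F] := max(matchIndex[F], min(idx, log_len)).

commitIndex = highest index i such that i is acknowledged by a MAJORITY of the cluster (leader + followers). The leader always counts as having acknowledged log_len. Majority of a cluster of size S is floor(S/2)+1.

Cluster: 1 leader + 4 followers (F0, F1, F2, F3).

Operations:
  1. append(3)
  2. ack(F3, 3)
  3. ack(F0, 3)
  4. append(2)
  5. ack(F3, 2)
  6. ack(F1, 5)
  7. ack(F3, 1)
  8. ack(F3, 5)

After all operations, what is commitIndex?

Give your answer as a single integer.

Op 1: append 3 -> log_len=3
Op 2: F3 acks idx 3 -> match: F0=0 F1=0 F2=0 F3=3; commitIndex=0
Op 3: F0 acks idx 3 -> match: F0=3 F1=0 F2=0 F3=3; commitIndex=3
Op 4: append 2 -> log_len=5
Op 5: F3 acks idx 2 -> match: F0=3 F1=0 F2=0 F3=3; commitIndex=3
Op 6: F1 acks idx 5 -> match: F0=3 F1=5 F2=0 F3=3; commitIndex=3
Op 7: F3 acks idx 1 -> match: F0=3 F1=5 F2=0 F3=3; commitIndex=3
Op 8: F3 acks idx 5 -> match: F0=3 F1=5 F2=0 F3=5; commitIndex=5

Answer: 5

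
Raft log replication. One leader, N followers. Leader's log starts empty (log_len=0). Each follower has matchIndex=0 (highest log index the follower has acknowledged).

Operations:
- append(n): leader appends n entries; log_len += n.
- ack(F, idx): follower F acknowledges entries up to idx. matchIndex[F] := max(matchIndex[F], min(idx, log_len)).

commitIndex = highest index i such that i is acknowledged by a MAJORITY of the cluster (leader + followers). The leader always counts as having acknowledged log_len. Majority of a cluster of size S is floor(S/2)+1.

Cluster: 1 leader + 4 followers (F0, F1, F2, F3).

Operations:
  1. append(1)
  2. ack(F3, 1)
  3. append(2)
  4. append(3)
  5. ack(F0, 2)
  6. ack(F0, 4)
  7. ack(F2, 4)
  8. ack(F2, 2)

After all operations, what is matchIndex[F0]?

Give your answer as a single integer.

Op 1: append 1 -> log_len=1
Op 2: F3 acks idx 1 -> match: F0=0 F1=0 F2=0 F3=1; commitIndex=0
Op 3: append 2 -> log_len=3
Op 4: append 3 -> log_len=6
Op 5: F0 acks idx 2 -> match: F0=2 F1=0 F2=0 F3=1; commitIndex=1
Op 6: F0 acks idx 4 -> match: F0=4 F1=0 F2=0 F3=1; commitIndex=1
Op 7: F2 acks idx 4 -> match: F0=4 F1=0 F2=4 F3=1; commitIndex=4
Op 8: F2 acks idx 2 -> match: F0=4 F1=0 F2=4 F3=1; commitIndex=4

Answer: 4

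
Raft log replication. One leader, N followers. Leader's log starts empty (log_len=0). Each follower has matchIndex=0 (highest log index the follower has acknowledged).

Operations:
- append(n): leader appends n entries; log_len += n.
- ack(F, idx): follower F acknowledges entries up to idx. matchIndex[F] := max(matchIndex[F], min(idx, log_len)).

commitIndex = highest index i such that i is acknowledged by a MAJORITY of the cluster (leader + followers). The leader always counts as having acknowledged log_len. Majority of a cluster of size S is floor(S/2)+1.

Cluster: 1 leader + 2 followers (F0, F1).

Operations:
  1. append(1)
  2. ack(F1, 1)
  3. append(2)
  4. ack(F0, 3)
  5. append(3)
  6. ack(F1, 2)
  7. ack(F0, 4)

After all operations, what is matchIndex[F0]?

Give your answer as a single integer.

Answer: 4

Derivation:
Op 1: append 1 -> log_len=1
Op 2: F1 acks idx 1 -> match: F0=0 F1=1; commitIndex=1
Op 3: append 2 -> log_len=3
Op 4: F0 acks idx 3 -> match: F0=3 F1=1; commitIndex=3
Op 5: append 3 -> log_len=6
Op 6: F1 acks idx 2 -> match: F0=3 F1=2; commitIndex=3
Op 7: F0 acks idx 4 -> match: F0=4 F1=2; commitIndex=4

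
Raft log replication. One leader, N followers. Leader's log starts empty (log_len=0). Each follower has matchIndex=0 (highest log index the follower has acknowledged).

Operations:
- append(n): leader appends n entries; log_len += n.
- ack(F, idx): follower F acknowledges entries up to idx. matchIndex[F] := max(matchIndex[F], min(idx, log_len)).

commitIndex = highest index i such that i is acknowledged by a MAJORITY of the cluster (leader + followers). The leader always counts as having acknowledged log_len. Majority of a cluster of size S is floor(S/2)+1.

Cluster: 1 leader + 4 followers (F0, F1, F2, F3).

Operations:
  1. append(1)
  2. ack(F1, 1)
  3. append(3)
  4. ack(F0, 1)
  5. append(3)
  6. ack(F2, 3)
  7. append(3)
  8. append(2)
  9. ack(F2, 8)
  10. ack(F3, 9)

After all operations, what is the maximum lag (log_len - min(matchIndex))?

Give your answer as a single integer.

Answer: 11

Derivation:
Op 1: append 1 -> log_len=1
Op 2: F1 acks idx 1 -> match: F0=0 F1=1 F2=0 F3=0; commitIndex=0
Op 3: append 3 -> log_len=4
Op 4: F0 acks idx 1 -> match: F0=1 F1=1 F2=0 F3=0; commitIndex=1
Op 5: append 3 -> log_len=7
Op 6: F2 acks idx 3 -> match: F0=1 F1=1 F2=3 F3=0; commitIndex=1
Op 7: append 3 -> log_len=10
Op 8: append 2 -> log_len=12
Op 9: F2 acks idx 8 -> match: F0=1 F1=1 F2=8 F3=0; commitIndex=1
Op 10: F3 acks idx 9 -> match: F0=1 F1=1 F2=8 F3=9; commitIndex=8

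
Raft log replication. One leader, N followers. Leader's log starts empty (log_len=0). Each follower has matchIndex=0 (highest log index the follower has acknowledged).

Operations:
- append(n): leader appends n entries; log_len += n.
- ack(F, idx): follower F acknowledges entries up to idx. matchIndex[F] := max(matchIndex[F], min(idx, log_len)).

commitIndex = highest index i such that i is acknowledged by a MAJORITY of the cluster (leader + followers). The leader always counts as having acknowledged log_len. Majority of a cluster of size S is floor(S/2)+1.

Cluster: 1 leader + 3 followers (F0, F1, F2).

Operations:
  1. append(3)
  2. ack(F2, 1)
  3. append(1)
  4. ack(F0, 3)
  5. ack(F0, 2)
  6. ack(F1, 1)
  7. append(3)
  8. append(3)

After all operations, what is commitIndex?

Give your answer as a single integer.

Op 1: append 3 -> log_len=3
Op 2: F2 acks idx 1 -> match: F0=0 F1=0 F2=1; commitIndex=0
Op 3: append 1 -> log_len=4
Op 4: F0 acks idx 3 -> match: F0=3 F1=0 F2=1; commitIndex=1
Op 5: F0 acks idx 2 -> match: F0=3 F1=0 F2=1; commitIndex=1
Op 6: F1 acks idx 1 -> match: F0=3 F1=1 F2=1; commitIndex=1
Op 7: append 3 -> log_len=7
Op 8: append 3 -> log_len=10

Answer: 1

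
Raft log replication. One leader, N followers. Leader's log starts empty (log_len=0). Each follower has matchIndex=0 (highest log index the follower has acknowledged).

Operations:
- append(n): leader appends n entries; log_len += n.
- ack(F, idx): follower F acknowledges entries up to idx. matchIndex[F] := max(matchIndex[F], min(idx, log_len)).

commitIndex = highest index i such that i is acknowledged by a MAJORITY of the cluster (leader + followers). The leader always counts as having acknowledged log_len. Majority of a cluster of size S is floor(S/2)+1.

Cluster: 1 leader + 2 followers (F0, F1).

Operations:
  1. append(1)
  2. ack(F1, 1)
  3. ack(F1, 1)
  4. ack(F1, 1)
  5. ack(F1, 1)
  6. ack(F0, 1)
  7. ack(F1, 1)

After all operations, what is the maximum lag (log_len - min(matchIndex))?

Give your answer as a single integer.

Op 1: append 1 -> log_len=1
Op 2: F1 acks idx 1 -> match: F0=0 F1=1; commitIndex=1
Op 3: F1 acks idx 1 -> match: F0=0 F1=1; commitIndex=1
Op 4: F1 acks idx 1 -> match: F0=0 F1=1; commitIndex=1
Op 5: F1 acks idx 1 -> match: F0=0 F1=1; commitIndex=1
Op 6: F0 acks idx 1 -> match: F0=1 F1=1; commitIndex=1
Op 7: F1 acks idx 1 -> match: F0=1 F1=1; commitIndex=1

Answer: 0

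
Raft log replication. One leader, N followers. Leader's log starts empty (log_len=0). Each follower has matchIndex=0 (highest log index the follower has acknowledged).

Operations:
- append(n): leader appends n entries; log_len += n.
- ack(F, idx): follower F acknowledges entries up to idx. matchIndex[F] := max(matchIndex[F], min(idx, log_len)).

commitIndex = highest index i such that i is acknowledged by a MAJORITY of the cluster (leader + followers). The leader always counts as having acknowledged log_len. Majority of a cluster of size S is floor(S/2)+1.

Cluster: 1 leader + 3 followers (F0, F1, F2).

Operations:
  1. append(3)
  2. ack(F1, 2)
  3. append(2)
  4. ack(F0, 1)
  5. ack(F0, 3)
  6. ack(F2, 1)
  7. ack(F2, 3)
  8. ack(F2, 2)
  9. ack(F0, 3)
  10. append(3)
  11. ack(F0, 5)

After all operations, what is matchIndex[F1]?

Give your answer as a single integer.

Answer: 2

Derivation:
Op 1: append 3 -> log_len=3
Op 2: F1 acks idx 2 -> match: F0=0 F1=2 F2=0; commitIndex=0
Op 3: append 2 -> log_len=5
Op 4: F0 acks idx 1 -> match: F0=1 F1=2 F2=0; commitIndex=1
Op 5: F0 acks idx 3 -> match: F0=3 F1=2 F2=0; commitIndex=2
Op 6: F2 acks idx 1 -> match: F0=3 F1=2 F2=1; commitIndex=2
Op 7: F2 acks idx 3 -> match: F0=3 F1=2 F2=3; commitIndex=3
Op 8: F2 acks idx 2 -> match: F0=3 F1=2 F2=3; commitIndex=3
Op 9: F0 acks idx 3 -> match: F0=3 F1=2 F2=3; commitIndex=3
Op 10: append 3 -> log_len=8
Op 11: F0 acks idx 5 -> match: F0=5 F1=2 F2=3; commitIndex=3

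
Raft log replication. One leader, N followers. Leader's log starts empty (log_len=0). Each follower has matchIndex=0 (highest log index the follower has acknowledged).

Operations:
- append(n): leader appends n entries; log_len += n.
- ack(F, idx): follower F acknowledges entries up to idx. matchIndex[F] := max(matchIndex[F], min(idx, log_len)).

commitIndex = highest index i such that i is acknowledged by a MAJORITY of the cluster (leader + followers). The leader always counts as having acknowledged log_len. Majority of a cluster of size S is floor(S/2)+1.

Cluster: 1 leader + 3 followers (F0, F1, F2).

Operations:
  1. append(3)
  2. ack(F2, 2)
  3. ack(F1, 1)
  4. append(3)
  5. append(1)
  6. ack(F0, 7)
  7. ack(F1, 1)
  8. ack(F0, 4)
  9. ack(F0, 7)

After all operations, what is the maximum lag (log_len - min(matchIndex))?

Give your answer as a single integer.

Op 1: append 3 -> log_len=3
Op 2: F2 acks idx 2 -> match: F0=0 F1=0 F2=2; commitIndex=0
Op 3: F1 acks idx 1 -> match: F0=0 F1=1 F2=2; commitIndex=1
Op 4: append 3 -> log_len=6
Op 5: append 1 -> log_len=7
Op 6: F0 acks idx 7 -> match: F0=7 F1=1 F2=2; commitIndex=2
Op 7: F1 acks idx 1 -> match: F0=7 F1=1 F2=2; commitIndex=2
Op 8: F0 acks idx 4 -> match: F0=7 F1=1 F2=2; commitIndex=2
Op 9: F0 acks idx 7 -> match: F0=7 F1=1 F2=2; commitIndex=2

Answer: 6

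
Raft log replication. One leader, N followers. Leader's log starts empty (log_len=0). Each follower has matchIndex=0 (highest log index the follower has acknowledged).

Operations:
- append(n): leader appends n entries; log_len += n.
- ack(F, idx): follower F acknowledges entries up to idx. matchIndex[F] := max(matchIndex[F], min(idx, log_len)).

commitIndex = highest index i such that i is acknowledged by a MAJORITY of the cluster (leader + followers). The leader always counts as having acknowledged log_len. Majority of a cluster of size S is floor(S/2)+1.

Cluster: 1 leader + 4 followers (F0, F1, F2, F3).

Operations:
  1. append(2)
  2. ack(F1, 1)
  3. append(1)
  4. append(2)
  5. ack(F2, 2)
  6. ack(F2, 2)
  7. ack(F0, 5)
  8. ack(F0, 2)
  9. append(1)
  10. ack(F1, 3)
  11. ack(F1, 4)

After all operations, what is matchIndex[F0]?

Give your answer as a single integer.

Op 1: append 2 -> log_len=2
Op 2: F1 acks idx 1 -> match: F0=0 F1=1 F2=0 F3=0; commitIndex=0
Op 3: append 1 -> log_len=3
Op 4: append 2 -> log_len=5
Op 5: F2 acks idx 2 -> match: F0=0 F1=1 F2=2 F3=0; commitIndex=1
Op 6: F2 acks idx 2 -> match: F0=0 F1=1 F2=2 F3=0; commitIndex=1
Op 7: F0 acks idx 5 -> match: F0=5 F1=1 F2=2 F3=0; commitIndex=2
Op 8: F0 acks idx 2 -> match: F0=5 F1=1 F2=2 F3=0; commitIndex=2
Op 9: append 1 -> log_len=6
Op 10: F1 acks idx 3 -> match: F0=5 F1=3 F2=2 F3=0; commitIndex=3
Op 11: F1 acks idx 4 -> match: F0=5 F1=4 F2=2 F3=0; commitIndex=4

Answer: 5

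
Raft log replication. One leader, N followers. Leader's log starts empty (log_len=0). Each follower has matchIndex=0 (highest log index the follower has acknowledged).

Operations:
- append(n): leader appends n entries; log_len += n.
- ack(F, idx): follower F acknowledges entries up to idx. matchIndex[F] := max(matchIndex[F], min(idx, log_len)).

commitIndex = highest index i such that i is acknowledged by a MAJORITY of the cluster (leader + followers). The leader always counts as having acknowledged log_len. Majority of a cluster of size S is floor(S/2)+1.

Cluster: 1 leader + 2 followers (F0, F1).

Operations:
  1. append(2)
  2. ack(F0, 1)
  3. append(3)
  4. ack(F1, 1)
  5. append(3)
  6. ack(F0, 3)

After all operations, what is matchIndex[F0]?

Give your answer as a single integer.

Op 1: append 2 -> log_len=2
Op 2: F0 acks idx 1 -> match: F0=1 F1=0; commitIndex=1
Op 3: append 3 -> log_len=5
Op 4: F1 acks idx 1 -> match: F0=1 F1=1; commitIndex=1
Op 5: append 3 -> log_len=8
Op 6: F0 acks idx 3 -> match: F0=3 F1=1; commitIndex=3

Answer: 3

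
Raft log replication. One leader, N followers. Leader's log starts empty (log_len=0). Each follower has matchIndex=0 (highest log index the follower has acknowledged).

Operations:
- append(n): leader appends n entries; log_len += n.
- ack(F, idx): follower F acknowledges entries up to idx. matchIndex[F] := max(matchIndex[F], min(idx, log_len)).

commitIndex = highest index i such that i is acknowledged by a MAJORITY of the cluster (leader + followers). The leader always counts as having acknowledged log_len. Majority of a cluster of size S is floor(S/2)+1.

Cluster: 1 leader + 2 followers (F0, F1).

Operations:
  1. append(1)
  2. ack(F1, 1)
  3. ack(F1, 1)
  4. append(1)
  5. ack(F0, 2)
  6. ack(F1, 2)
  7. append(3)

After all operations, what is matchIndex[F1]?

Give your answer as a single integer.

Op 1: append 1 -> log_len=1
Op 2: F1 acks idx 1 -> match: F0=0 F1=1; commitIndex=1
Op 3: F1 acks idx 1 -> match: F0=0 F1=1; commitIndex=1
Op 4: append 1 -> log_len=2
Op 5: F0 acks idx 2 -> match: F0=2 F1=1; commitIndex=2
Op 6: F1 acks idx 2 -> match: F0=2 F1=2; commitIndex=2
Op 7: append 3 -> log_len=5

Answer: 2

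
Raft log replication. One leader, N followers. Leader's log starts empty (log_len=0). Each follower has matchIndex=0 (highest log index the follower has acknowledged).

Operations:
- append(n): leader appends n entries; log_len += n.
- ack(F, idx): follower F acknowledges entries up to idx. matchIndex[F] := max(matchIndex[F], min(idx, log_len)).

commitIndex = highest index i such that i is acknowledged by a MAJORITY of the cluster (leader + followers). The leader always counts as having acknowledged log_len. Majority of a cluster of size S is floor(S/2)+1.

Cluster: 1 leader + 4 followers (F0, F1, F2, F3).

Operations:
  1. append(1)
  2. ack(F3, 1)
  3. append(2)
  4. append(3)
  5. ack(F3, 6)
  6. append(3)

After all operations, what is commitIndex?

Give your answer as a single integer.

Op 1: append 1 -> log_len=1
Op 2: F3 acks idx 1 -> match: F0=0 F1=0 F2=0 F3=1; commitIndex=0
Op 3: append 2 -> log_len=3
Op 4: append 3 -> log_len=6
Op 5: F3 acks idx 6 -> match: F0=0 F1=0 F2=0 F3=6; commitIndex=0
Op 6: append 3 -> log_len=9

Answer: 0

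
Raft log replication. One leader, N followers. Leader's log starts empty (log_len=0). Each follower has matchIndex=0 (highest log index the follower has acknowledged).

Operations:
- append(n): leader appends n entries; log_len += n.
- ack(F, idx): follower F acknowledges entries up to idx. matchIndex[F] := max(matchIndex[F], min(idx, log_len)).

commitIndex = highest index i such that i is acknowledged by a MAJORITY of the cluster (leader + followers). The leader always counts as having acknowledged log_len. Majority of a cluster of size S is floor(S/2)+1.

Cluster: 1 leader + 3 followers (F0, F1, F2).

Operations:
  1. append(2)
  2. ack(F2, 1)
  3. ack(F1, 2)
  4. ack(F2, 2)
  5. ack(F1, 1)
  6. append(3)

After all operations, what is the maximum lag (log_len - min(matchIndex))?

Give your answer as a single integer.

Answer: 5

Derivation:
Op 1: append 2 -> log_len=2
Op 2: F2 acks idx 1 -> match: F0=0 F1=0 F2=1; commitIndex=0
Op 3: F1 acks idx 2 -> match: F0=0 F1=2 F2=1; commitIndex=1
Op 4: F2 acks idx 2 -> match: F0=0 F1=2 F2=2; commitIndex=2
Op 5: F1 acks idx 1 -> match: F0=0 F1=2 F2=2; commitIndex=2
Op 6: append 3 -> log_len=5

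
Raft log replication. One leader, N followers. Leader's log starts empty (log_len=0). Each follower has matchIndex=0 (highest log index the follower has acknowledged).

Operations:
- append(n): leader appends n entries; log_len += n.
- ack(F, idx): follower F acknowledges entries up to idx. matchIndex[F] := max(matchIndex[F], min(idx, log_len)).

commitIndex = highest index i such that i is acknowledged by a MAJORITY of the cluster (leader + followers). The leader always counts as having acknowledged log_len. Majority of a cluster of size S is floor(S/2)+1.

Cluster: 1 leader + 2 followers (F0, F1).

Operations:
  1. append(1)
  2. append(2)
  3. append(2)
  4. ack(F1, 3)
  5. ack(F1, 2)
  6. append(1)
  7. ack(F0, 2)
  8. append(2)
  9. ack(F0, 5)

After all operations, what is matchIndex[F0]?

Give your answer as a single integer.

Op 1: append 1 -> log_len=1
Op 2: append 2 -> log_len=3
Op 3: append 2 -> log_len=5
Op 4: F1 acks idx 3 -> match: F0=0 F1=3; commitIndex=3
Op 5: F1 acks idx 2 -> match: F0=0 F1=3; commitIndex=3
Op 6: append 1 -> log_len=6
Op 7: F0 acks idx 2 -> match: F0=2 F1=3; commitIndex=3
Op 8: append 2 -> log_len=8
Op 9: F0 acks idx 5 -> match: F0=5 F1=3; commitIndex=5

Answer: 5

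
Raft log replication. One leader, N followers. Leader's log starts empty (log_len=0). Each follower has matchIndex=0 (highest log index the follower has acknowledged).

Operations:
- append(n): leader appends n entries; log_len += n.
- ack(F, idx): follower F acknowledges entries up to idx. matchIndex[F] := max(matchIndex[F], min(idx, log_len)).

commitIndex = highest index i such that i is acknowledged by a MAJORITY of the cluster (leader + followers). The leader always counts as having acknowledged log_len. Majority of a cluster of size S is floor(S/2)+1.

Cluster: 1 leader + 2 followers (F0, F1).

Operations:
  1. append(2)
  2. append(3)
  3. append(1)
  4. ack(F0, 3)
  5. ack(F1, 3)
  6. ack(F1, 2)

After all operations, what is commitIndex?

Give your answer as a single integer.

Op 1: append 2 -> log_len=2
Op 2: append 3 -> log_len=5
Op 3: append 1 -> log_len=6
Op 4: F0 acks idx 3 -> match: F0=3 F1=0; commitIndex=3
Op 5: F1 acks idx 3 -> match: F0=3 F1=3; commitIndex=3
Op 6: F1 acks idx 2 -> match: F0=3 F1=3; commitIndex=3

Answer: 3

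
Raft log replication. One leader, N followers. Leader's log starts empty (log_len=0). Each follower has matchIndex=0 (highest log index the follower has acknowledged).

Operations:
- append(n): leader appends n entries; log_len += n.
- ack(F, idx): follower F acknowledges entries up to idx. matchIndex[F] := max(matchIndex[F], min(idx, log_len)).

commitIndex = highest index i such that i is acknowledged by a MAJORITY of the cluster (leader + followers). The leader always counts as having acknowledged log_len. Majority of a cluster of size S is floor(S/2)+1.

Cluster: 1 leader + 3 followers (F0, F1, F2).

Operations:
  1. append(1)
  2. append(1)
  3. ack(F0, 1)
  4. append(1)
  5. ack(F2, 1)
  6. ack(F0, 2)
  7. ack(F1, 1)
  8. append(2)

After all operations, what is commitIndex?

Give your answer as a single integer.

Op 1: append 1 -> log_len=1
Op 2: append 1 -> log_len=2
Op 3: F0 acks idx 1 -> match: F0=1 F1=0 F2=0; commitIndex=0
Op 4: append 1 -> log_len=3
Op 5: F2 acks idx 1 -> match: F0=1 F1=0 F2=1; commitIndex=1
Op 6: F0 acks idx 2 -> match: F0=2 F1=0 F2=1; commitIndex=1
Op 7: F1 acks idx 1 -> match: F0=2 F1=1 F2=1; commitIndex=1
Op 8: append 2 -> log_len=5

Answer: 1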